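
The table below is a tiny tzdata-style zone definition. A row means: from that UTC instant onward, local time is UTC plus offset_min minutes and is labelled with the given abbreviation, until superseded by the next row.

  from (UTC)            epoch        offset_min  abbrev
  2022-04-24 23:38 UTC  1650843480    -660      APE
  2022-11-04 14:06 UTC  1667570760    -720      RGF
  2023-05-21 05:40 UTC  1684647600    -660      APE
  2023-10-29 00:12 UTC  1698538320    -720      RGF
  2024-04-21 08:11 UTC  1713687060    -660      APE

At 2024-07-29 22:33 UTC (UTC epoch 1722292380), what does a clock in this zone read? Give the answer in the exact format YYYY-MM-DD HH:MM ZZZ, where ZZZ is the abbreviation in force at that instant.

Query: 2024-07-29 22:33 UTC
Rule 5/5 (APE, -11:00): 2024-04-21 08:11 UTC ≤ query < +∞
22·60 + 33 - 660 = 693 min
693 = 0·1440 + 693; 693 = 11·60 + 33 → 11:33, same day
→ 2024-07-29 11:33 APE

2024-07-29 11:33 APE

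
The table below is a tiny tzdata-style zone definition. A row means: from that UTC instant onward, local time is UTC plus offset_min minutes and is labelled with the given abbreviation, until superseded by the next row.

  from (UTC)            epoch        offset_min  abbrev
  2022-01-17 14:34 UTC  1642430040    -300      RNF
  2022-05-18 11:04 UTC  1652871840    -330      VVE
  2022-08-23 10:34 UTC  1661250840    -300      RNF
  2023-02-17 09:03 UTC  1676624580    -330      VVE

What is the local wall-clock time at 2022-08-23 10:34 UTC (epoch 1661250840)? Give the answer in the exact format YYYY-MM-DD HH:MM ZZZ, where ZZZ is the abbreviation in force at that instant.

2022-08-23 05:34 RNF

Query: 2022-08-23 10:34 UTC
Rule 3/4 (RNF, -05:00): 2022-08-23 10:34 UTC ≤ query < 2023-02-17 09:03 UTC
10·60 + 34 - 300 = 334 min
334 = 0·1440 + 334; 334 = 5·60 + 34 → 05:34, same day
→ 2022-08-23 05:34 RNF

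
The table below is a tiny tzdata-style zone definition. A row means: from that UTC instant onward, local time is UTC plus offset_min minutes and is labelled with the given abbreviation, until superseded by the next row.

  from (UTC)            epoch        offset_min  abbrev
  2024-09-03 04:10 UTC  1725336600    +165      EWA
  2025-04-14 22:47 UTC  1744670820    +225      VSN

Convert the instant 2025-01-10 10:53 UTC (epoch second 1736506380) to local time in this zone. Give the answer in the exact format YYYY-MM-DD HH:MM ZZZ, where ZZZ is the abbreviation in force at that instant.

Query: 2025-01-10 10:53 UTC
Rule 1/2 (EWA, +02:45): 2024-09-03 04:10 UTC ≤ query < 2025-04-14 22:47 UTC
10·60 + 53 + 165 = 818 min
818 = 0·1440 + 818; 818 = 13·60 + 38 → 13:38, same day
→ 2025-01-10 13:38 EWA

2025-01-10 13:38 EWA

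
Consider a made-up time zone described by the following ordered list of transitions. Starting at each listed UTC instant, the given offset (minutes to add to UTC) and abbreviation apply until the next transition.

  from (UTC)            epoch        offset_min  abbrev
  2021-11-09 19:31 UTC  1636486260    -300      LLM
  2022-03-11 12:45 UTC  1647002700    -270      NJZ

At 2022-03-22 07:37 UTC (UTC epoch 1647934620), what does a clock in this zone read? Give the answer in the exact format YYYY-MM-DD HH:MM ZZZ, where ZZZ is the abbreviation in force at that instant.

2022-03-22 03:07 NJZ

Query: 2022-03-22 07:37 UTC
Rule 2/2 (NJZ, -04:30): 2022-03-11 12:45 UTC ≤ query < +∞
7·60 + 37 - 270 = 187 min
187 = 0·1440 + 187; 187 = 3·60 + 7 → 03:07, same day
→ 2022-03-22 03:07 NJZ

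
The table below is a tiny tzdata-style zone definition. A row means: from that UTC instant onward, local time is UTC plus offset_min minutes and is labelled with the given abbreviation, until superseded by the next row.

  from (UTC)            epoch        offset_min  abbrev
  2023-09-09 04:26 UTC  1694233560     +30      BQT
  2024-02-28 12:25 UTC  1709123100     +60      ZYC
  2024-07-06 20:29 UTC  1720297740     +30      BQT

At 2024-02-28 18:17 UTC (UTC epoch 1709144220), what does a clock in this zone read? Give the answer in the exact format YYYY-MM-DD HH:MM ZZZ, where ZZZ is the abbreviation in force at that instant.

2024-02-28 19:17 ZYC

Query: 2024-02-28 18:17 UTC
Rule 2/3 (ZYC, +01:00): 2024-02-28 12:25 UTC ≤ query < 2024-07-06 20:29 UTC
18·60 + 17 + 60 = 1157 min
1157 = 0·1440 + 1157; 1157 = 19·60 + 17 → 19:17, same day
→ 2024-02-28 19:17 ZYC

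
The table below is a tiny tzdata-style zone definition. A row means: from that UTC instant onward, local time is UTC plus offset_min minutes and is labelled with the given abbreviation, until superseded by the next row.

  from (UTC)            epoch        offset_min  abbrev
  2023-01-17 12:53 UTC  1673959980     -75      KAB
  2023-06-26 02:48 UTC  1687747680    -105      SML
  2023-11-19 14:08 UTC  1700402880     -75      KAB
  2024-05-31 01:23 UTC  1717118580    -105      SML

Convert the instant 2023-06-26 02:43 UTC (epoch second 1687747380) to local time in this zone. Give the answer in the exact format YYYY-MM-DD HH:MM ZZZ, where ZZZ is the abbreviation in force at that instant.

2023-06-26 01:28 KAB

Query: 2023-06-26 02:43 UTC
Rule 1/4 (KAB, -01:15): 2023-01-17 12:53 UTC ≤ query < 2023-06-26 02:48 UTC
2·60 + 43 - 75 = 88 min
88 = 0·1440 + 88; 88 = 1·60 + 28 → 01:28, same day
→ 2023-06-26 01:28 KAB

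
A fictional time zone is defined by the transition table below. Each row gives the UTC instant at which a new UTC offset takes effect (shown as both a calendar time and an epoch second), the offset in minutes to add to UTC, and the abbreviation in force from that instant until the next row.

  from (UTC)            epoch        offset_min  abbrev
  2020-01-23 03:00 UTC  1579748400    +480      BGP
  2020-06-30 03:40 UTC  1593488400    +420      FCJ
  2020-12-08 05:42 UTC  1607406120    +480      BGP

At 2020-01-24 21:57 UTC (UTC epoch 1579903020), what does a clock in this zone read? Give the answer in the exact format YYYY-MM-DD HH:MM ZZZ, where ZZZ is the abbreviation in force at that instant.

2020-01-25 05:57 BGP

Query: 2020-01-24 21:57 UTC
Rule 1/3 (BGP, +08:00): 2020-01-23 03:00 UTC ≤ query < 2020-06-30 03:40 UTC
21·60 + 57 + 480 = 1797 min
1797 = 1·1440 + 357; 357 = 5·60 + 57 → 05:57, 2020-01-24 + 1 day = 2020-01-25
→ 2020-01-25 05:57 BGP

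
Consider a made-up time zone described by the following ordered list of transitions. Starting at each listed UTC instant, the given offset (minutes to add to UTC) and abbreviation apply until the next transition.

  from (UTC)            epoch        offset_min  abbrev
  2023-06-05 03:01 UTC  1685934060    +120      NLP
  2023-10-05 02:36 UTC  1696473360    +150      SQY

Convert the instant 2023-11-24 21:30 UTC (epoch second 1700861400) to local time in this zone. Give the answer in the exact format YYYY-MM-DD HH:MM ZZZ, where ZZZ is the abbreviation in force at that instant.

2023-11-25 00:00 SQY

Query: 2023-11-24 21:30 UTC
Rule 2/2 (SQY, +02:30): 2023-10-05 02:36 UTC ≤ query < +∞
21·60 + 30 + 150 = 1440 min
1440 = 1·1440 + 0; 0 = 0·60 + 0 → 00:00, 2023-11-24 + 1 day = 2023-11-25
→ 2023-11-25 00:00 SQY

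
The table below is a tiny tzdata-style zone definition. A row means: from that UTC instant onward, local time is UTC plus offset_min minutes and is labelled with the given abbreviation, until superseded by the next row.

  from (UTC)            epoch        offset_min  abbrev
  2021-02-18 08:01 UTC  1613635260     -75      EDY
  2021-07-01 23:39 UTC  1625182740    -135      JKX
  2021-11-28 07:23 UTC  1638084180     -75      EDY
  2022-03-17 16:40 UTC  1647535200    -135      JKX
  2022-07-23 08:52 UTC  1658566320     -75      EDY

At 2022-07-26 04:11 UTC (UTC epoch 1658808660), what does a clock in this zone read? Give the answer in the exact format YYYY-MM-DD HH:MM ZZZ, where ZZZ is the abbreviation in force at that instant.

2022-07-26 02:56 EDY

Query: 2022-07-26 04:11 UTC
Rule 5/5 (EDY, -01:15): 2022-07-23 08:52 UTC ≤ query < +∞
4·60 + 11 - 75 = 176 min
176 = 0·1440 + 176; 176 = 2·60 + 56 → 02:56, same day
→ 2022-07-26 02:56 EDY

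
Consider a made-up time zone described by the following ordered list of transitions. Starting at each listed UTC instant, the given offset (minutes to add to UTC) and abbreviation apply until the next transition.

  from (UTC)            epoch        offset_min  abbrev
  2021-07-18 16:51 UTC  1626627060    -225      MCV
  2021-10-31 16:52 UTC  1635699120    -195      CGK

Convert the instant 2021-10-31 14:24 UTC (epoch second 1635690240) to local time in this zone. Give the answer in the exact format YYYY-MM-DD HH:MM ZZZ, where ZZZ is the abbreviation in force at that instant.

2021-10-31 10:39 MCV

Query: 2021-10-31 14:24 UTC
Rule 1/2 (MCV, -03:45): 2021-07-18 16:51 UTC ≤ query < 2021-10-31 16:52 UTC
14·60 + 24 - 225 = 639 min
639 = 0·1440 + 639; 639 = 10·60 + 39 → 10:39, same day
→ 2021-10-31 10:39 MCV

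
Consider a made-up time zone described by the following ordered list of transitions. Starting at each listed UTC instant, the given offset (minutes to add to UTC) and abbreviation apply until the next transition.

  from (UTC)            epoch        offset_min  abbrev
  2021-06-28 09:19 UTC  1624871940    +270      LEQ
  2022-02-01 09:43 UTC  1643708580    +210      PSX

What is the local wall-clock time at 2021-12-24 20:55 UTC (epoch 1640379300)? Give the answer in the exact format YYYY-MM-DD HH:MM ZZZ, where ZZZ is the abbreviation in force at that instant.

2021-12-25 01:25 LEQ

Query: 2021-12-24 20:55 UTC
Rule 1/2 (LEQ, +04:30): 2021-06-28 09:19 UTC ≤ query < 2022-02-01 09:43 UTC
20·60 + 55 + 270 = 1525 min
1525 = 1·1440 + 85; 85 = 1·60 + 25 → 01:25, 2021-12-24 + 1 day = 2021-12-25
→ 2021-12-25 01:25 LEQ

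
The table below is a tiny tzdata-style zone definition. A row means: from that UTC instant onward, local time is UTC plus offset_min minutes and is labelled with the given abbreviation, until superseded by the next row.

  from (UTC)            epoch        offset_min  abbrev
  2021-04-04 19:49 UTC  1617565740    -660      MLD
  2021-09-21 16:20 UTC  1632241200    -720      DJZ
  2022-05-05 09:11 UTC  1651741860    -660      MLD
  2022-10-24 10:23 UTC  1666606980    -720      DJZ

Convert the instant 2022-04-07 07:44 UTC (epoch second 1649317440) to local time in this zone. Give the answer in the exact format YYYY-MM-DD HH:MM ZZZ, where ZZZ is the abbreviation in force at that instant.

2022-04-06 19:44 DJZ

Query: 2022-04-07 07:44 UTC
Rule 2/4 (DJZ, -12:00): 2021-09-21 16:20 UTC ≤ query < 2022-05-05 09:11 UTC
7·60 + 44 - 720 = -256 min
-256 = -1·1440 + 1184; 1184 = 19·60 + 44 → 19:44, 2022-04-07 - 1 day = 2022-04-06
→ 2022-04-06 19:44 DJZ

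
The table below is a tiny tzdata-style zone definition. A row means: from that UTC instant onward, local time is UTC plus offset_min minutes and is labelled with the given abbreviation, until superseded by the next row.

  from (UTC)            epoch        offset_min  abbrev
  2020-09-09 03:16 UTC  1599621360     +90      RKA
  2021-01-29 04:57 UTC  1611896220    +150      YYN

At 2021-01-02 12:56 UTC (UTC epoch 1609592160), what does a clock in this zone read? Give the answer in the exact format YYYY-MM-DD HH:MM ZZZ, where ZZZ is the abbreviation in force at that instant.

Query: 2021-01-02 12:56 UTC
Rule 1/2 (RKA, +01:30): 2020-09-09 03:16 UTC ≤ query < 2021-01-29 04:57 UTC
12·60 + 56 + 90 = 866 min
866 = 0·1440 + 866; 866 = 14·60 + 26 → 14:26, same day
→ 2021-01-02 14:26 RKA

2021-01-02 14:26 RKA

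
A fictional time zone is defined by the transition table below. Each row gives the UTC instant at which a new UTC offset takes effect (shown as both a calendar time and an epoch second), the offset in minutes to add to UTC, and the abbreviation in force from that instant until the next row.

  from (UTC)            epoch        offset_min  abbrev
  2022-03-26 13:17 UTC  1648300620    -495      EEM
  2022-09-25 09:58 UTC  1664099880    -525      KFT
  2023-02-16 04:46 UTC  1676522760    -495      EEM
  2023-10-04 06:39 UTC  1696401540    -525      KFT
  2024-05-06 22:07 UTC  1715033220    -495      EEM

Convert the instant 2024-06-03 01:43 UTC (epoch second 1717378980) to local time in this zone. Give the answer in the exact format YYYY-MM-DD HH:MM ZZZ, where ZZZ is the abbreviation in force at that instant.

Query: 2024-06-03 01:43 UTC
Rule 5/5 (EEM, -08:15): 2024-05-06 22:07 UTC ≤ query < +∞
1·60 + 43 - 495 = -392 min
-392 = -1·1440 + 1048; 1048 = 17·60 + 28 → 17:28, 2024-06-03 - 1 day = 2024-06-02
→ 2024-06-02 17:28 EEM

2024-06-02 17:28 EEM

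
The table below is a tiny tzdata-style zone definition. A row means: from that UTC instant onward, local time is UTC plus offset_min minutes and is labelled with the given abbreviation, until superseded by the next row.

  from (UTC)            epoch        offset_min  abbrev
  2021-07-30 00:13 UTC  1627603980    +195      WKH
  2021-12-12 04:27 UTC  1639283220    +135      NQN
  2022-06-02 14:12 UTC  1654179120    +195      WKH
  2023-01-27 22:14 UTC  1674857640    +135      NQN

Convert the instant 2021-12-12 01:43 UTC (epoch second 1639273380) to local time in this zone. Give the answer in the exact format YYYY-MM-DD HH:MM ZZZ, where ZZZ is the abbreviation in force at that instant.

2021-12-12 04:58 WKH

Query: 2021-12-12 01:43 UTC
Rule 1/4 (WKH, +03:15): 2021-07-30 00:13 UTC ≤ query < 2021-12-12 04:27 UTC
1·60 + 43 + 195 = 298 min
298 = 0·1440 + 298; 298 = 4·60 + 58 → 04:58, same day
→ 2021-12-12 04:58 WKH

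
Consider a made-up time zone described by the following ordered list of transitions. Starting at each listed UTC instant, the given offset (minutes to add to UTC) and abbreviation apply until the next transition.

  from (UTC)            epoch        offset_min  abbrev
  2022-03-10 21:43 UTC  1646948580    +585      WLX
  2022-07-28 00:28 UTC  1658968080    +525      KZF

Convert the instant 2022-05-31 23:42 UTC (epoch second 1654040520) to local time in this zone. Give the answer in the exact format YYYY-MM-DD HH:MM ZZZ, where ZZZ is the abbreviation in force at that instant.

2022-06-01 09:27 WLX

Query: 2022-05-31 23:42 UTC
Rule 1/2 (WLX, +09:45): 2022-03-10 21:43 UTC ≤ query < 2022-07-28 00:28 UTC
23·60 + 42 + 585 = 2007 min
2007 = 1·1440 + 567; 567 = 9·60 + 27 → 09:27, 2022-05-31 + 1 day = 2022-06-01
→ 2022-06-01 09:27 WLX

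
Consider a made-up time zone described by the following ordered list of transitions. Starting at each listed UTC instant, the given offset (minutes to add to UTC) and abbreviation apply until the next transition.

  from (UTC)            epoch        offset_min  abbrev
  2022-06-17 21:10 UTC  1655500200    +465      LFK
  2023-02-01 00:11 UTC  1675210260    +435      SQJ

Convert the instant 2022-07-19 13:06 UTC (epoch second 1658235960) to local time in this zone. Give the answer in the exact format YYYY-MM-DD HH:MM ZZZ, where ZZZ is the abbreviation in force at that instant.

2022-07-19 20:51 LFK

Query: 2022-07-19 13:06 UTC
Rule 1/2 (LFK, +07:45): 2022-06-17 21:10 UTC ≤ query < 2023-02-01 00:11 UTC
13·60 + 6 + 465 = 1251 min
1251 = 0·1440 + 1251; 1251 = 20·60 + 51 → 20:51, same day
→ 2022-07-19 20:51 LFK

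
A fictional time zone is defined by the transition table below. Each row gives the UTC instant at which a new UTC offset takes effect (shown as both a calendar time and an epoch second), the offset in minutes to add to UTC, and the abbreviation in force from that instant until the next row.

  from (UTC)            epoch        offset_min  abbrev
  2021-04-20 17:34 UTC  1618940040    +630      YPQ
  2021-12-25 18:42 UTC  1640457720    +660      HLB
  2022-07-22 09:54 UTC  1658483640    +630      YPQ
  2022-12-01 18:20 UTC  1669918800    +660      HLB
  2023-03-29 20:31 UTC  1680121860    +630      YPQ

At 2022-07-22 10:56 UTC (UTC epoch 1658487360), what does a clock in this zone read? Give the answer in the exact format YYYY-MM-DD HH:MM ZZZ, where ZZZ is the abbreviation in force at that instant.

2022-07-22 21:26 YPQ

Query: 2022-07-22 10:56 UTC
Rule 3/5 (YPQ, +10:30): 2022-07-22 09:54 UTC ≤ query < 2022-12-01 18:20 UTC
10·60 + 56 + 630 = 1286 min
1286 = 0·1440 + 1286; 1286 = 21·60 + 26 → 21:26, same day
→ 2022-07-22 21:26 YPQ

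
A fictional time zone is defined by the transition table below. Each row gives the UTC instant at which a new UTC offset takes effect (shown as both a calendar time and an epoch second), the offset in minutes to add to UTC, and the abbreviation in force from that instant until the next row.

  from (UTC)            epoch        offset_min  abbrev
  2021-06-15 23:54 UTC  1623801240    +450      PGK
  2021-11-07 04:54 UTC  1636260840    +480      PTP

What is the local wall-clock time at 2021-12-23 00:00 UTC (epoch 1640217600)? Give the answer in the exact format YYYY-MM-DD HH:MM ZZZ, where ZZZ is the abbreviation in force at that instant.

Query: 2021-12-23 00:00 UTC
Rule 2/2 (PTP, +08:00): 2021-11-07 04:54 UTC ≤ query < +∞
0·60 + 0 + 480 = 480 min
480 = 0·1440 + 480; 480 = 8·60 + 0 → 08:00, same day
→ 2021-12-23 08:00 PTP

2021-12-23 08:00 PTP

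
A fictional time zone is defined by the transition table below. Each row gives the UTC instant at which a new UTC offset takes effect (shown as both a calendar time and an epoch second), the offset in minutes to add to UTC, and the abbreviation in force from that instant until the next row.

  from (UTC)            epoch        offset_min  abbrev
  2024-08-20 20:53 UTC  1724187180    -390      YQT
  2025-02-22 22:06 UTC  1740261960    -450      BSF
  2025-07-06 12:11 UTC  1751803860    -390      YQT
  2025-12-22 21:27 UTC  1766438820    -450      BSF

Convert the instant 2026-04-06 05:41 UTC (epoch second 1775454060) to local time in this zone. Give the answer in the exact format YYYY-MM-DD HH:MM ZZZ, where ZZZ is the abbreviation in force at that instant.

Query: 2026-04-06 05:41 UTC
Rule 4/4 (BSF, -07:30): 2025-12-22 21:27 UTC ≤ query < +∞
5·60 + 41 - 450 = -109 min
-109 = -1·1440 + 1331; 1331 = 22·60 + 11 → 22:11, 2026-04-06 - 1 day = 2026-04-05
→ 2026-04-05 22:11 BSF

2026-04-05 22:11 BSF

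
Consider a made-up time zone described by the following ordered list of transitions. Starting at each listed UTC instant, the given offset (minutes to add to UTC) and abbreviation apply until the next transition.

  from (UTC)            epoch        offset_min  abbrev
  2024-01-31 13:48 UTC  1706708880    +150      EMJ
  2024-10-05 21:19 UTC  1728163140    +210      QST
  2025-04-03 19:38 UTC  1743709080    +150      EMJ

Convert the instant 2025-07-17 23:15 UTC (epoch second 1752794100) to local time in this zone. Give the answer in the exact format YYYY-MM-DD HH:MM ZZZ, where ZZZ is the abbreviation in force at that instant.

2025-07-18 01:45 EMJ

Query: 2025-07-17 23:15 UTC
Rule 3/3 (EMJ, +02:30): 2025-04-03 19:38 UTC ≤ query < +∞
23·60 + 15 + 150 = 1545 min
1545 = 1·1440 + 105; 105 = 1·60 + 45 → 01:45, 2025-07-17 + 1 day = 2025-07-18
→ 2025-07-18 01:45 EMJ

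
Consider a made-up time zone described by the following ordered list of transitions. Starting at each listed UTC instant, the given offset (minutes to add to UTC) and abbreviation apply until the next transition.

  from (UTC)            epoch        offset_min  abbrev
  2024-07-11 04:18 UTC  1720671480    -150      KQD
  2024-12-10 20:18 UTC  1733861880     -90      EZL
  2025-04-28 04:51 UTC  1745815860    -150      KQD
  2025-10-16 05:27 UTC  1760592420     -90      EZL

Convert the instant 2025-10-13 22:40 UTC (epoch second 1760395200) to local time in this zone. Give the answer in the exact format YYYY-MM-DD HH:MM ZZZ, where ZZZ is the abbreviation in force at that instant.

2025-10-13 20:10 KQD

Query: 2025-10-13 22:40 UTC
Rule 3/4 (KQD, -02:30): 2025-04-28 04:51 UTC ≤ query < 2025-10-16 05:27 UTC
22·60 + 40 - 150 = 1210 min
1210 = 0·1440 + 1210; 1210 = 20·60 + 10 → 20:10, same day
→ 2025-10-13 20:10 KQD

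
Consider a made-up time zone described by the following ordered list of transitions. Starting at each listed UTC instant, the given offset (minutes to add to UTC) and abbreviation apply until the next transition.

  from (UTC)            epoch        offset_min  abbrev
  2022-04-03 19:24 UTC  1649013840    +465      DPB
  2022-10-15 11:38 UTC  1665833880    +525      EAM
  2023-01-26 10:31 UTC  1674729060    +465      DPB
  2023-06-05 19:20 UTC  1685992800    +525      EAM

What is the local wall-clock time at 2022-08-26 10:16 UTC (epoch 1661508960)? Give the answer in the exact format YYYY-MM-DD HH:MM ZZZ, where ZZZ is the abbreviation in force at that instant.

Query: 2022-08-26 10:16 UTC
Rule 1/4 (DPB, +07:45): 2022-04-03 19:24 UTC ≤ query < 2022-10-15 11:38 UTC
10·60 + 16 + 465 = 1081 min
1081 = 0·1440 + 1081; 1081 = 18·60 + 1 → 18:01, same day
→ 2022-08-26 18:01 DPB

2022-08-26 18:01 DPB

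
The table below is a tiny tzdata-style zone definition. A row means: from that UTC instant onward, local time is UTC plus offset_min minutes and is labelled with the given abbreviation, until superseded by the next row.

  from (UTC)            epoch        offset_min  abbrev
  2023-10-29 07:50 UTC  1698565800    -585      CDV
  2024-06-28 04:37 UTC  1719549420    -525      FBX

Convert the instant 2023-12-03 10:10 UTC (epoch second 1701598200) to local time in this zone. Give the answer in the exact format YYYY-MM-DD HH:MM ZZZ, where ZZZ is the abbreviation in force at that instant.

2023-12-03 00:25 CDV

Query: 2023-12-03 10:10 UTC
Rule 1/2 (CDV, -09:45): 2023-10-29 07:50 UTC ≤ query < 2024-06-28 04:37 UTC
10·60 + 10 - 585 = 25 min
25 = 0·1440 + 25; 25 = 0·60 + 25 → 00:25, same day
→ 2023-12-03 00:25 CDV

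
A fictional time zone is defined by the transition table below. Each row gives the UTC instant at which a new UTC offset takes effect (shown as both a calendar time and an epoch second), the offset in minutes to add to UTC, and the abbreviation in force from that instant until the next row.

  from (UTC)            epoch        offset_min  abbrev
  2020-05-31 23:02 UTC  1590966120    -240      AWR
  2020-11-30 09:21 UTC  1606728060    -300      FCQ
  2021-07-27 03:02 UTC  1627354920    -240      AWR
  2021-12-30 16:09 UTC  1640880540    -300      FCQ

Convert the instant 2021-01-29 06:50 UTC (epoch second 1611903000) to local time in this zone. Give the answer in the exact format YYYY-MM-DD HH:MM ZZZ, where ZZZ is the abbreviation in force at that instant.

2021-01-29 01:50 FCQ

Query: 2021-01-29 06:50 UTC
Rule 2/4 (FCQ, -05:00): 2020-11-30 09:21 UTC ≤ query < 2021-07-27 03:02 UTC
6·60 + 50 - 300 = 110 min
110 = 0·1440 + 110; 110 = 1·60 + 50 → 01:50, same day
→ 2021-01-29 01:50 FCQ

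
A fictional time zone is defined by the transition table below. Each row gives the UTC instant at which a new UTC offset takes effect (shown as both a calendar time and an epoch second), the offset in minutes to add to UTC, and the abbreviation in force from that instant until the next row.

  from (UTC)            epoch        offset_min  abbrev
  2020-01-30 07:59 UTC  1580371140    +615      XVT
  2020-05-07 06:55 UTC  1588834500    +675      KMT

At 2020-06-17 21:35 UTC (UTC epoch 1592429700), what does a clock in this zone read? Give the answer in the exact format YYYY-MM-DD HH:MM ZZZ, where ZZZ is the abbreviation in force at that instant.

Query: 2020-06-17 21:35 UTC
Rule 2/2 (KMT, +11:15): 2020-05-07 06:55 UTC ≤ query < +∞
21·60 + 35 + 675 = 1970 min
1970 = 1·1440 + 530; 530 = 8·60 + 50 → 08:50, 2020-06-17 + 1 day = 2020-06-18
→ 2020-06-18 08:50 KMT

2020-06-18 08:50 KMT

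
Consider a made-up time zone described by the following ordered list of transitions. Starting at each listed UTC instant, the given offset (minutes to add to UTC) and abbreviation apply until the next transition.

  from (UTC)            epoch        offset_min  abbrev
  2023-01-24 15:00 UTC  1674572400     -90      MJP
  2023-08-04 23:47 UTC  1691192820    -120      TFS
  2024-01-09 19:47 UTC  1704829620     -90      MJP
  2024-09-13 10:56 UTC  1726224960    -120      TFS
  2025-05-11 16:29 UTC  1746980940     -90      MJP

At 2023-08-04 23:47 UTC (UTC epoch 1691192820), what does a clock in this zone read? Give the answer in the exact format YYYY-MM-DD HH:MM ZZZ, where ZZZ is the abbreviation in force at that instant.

Query: 2023-08-04 23:47 UTC
Rule 2/5 (TFS, -02:00): 2023-08-04 23:47 UTC ≤ query < 2024-01-09 19:47 UTC
23·60 + 47 - 120 = 1307 min
1307 = 0·1440 + 1307; 1307 = 21·60 + 47 → 21:47, same day
→ 2023-08-04 21:47 TFS

2023-08-04 21:47 TFS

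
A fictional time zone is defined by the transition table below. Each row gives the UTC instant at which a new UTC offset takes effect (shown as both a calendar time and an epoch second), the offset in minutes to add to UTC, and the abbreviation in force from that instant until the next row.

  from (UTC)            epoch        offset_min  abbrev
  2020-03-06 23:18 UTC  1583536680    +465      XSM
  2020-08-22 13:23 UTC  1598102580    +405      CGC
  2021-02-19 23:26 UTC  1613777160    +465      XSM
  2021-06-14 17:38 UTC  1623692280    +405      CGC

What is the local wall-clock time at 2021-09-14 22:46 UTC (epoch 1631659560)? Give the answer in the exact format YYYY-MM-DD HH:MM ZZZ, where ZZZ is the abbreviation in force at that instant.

2021-09-15 05:31 CGC

Query: 2021-09-14 22:46 UTC
Rule 4/4 (CGC, +06:45): 2021-06-14 17:38 UTC ≤ query < +∞
22·60 + 46 + 405 = 1771 min
1771 = 1·1440 + 331; 331 = 5·60 + 31 → 05:31, 2021-09-14 + 1 day = 2021-09-15
→ 2021-09-15 05:31 CGC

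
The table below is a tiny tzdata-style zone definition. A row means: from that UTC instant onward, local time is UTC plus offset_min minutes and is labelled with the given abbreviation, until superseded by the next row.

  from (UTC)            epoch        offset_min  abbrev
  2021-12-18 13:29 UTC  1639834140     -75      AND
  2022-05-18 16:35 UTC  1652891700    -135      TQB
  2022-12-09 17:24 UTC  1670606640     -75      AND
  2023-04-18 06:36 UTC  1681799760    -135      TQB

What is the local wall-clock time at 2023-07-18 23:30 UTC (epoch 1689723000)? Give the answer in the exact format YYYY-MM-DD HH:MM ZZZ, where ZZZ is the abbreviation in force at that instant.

Query: 2023-07-18 23:30 UTC
Rule 4/4 (TQB, -02:15): 2023-04-18 06:36 UTC ≤ query < +∞
23·60 + 30 - 135 = 1275 min
1275 = 0·1440 + 1275; 1275 = 21·60 + 15 → 21:15, same day
→ 2023-07-18 21:15 TQB

2023-07-18 21:15 TQB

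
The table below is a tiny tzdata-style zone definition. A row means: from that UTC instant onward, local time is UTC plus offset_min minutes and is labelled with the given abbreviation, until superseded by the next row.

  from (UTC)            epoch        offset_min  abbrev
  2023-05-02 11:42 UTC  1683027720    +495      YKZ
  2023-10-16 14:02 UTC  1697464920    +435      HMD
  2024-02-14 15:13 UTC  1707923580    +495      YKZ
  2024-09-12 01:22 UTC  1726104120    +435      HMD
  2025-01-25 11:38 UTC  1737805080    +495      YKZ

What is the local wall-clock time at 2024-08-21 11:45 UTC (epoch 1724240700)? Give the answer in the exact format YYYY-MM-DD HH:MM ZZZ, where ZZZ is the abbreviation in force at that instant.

Query: 2024-08-21 11:45 UTC
Rule 3/5 (YKZ, +08:15): 2024-02-14 15:13 UTC ≤ query < 2024-09-12 01:22 UTC
11·60 + 45 + 495 = 1200 min
1200 = 0·1440 + 1200; 1200 = 20·60 + 0 → 20:00, same day
→ 2024-08-21 20:00 YKZ

2024-08-21 20:00 YKZ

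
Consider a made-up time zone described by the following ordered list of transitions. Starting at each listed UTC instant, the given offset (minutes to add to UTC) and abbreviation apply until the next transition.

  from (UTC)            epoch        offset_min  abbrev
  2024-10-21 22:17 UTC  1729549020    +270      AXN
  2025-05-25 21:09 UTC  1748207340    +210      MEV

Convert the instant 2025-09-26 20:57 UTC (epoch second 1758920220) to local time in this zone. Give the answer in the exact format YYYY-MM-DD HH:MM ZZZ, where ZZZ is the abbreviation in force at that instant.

2025-09-27 00:27 MEV

Query: 2025-09-26 20:57 UTC
Rule 2/2 (MEV, +03:30): 2025-05-25 21:09 UTC ≤ query < +∞
20·60 + 57 + 210 = 1467 min
1467 = 1·1440 + 27; 27 = 0·60 + 27 → 00:27, 2025-09-26 + 1 day = 2025-09-27
→ 2025-09-27 00:27 MEV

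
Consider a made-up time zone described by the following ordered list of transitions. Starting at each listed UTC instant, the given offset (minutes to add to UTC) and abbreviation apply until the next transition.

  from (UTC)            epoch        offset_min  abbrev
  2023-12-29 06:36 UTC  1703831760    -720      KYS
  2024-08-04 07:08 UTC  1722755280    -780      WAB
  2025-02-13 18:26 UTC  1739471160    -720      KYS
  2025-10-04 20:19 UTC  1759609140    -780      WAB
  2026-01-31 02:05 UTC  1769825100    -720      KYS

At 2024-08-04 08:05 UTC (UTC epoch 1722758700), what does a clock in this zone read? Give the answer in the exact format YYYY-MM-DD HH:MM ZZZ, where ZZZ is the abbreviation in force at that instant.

Query: 2024-08-04 08:05 UTC
Rule 2/5 (WAB, -13:00): 2024-08-04 07:08 UTC ≤ query < 2025-02-13 18:26 UTC
8·60 + 5 - 780 = -295 min
-295 = -1·1440 + 1145; 1145 = 19·60 + 5 → 19:05, 2024-08-04 - 1 day = 2024-08-03
→ 2024-08-03 19:05 WAB

2024-08-03 19:05 WAB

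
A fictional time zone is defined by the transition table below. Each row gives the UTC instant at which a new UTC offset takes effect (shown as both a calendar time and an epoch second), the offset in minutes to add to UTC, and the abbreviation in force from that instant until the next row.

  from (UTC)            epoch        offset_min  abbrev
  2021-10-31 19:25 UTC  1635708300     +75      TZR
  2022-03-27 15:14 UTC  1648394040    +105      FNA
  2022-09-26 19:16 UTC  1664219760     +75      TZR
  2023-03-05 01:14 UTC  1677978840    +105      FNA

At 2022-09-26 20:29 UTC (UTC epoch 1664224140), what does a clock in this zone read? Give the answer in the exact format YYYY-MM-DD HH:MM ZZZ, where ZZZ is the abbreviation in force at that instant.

2022-09-26 21:44 TZR

Query: 2022-09-26 20:29 UTC
Rule 3/4 (TZR, +01:15): 2022-09-26 19:16 UTC ≤ query < 2023-03-05 01:14 UTC
20·60 + 29 + 75 = 1304 min
1304 = 0·1440 + 1304; 1304 = 21·60 + 44 → 21:44, same day
→ 2022-09-26 21:44 TZR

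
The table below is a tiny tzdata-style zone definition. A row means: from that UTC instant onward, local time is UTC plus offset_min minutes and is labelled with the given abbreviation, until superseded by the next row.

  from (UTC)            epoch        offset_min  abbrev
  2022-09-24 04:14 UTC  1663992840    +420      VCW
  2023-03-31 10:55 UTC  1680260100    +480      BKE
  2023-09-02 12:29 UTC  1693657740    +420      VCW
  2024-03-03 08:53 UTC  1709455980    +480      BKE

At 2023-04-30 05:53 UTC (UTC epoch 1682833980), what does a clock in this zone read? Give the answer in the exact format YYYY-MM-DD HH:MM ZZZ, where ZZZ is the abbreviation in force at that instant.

Query: 2023-04-30 05:53 UTC
Rule 2/4 (BKE, +08:00): 2023-03-31 10:55 UTC ≤ query < 2023-09-02 12:29 UTC
5·60 + 53 + 480 = 833 min
833 = 0·1440 + 833; 833 = 13·60 + 53 → 13:53, same day
→ 2023-04-30 13:53 BKE

2023-04-30 13:53 BKE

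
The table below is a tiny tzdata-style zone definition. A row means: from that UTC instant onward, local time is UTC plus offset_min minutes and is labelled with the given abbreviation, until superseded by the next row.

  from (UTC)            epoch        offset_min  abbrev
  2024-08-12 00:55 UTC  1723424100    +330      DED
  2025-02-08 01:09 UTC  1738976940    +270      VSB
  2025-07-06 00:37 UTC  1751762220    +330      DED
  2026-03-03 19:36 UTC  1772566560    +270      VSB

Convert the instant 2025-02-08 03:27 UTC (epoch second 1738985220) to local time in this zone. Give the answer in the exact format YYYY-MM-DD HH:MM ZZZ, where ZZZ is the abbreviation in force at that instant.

2025-02-08 07:57 VSB

Query: 2025-02-08 03:27 UTC
Rule 2/4 (VSB, +04:30): 2025-02-08 01:09 UTC ≤ query < 2025-07-06 00:37 UTC
3·60 + 27 + 270 = 477 min
477 = 0·1440 + 477; 477 = 7·60 + 57 → 07:57, same day
→ 2025-02-08 07:57 VSB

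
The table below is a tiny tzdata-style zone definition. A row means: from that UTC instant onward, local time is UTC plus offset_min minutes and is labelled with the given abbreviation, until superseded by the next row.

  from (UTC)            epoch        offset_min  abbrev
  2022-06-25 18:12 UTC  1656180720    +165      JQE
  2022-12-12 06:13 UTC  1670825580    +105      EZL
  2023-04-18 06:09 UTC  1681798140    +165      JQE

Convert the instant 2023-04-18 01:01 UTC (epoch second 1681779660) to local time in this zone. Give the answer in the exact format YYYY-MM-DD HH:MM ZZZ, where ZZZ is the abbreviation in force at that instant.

2023-04-18 02:46 EZL

Query: 2023-04-18 01:01 UTC
Rule 2/3 (EZL, +01:45): 2022-12-12 06:13 UTC ≤ query < 2023-04-18 06:09 UTC
1·60 + 1 + 105 = 166 min
166 = 0·1440 + 166; 166 = 2·60 + 46 → 02:46, same day
→ 2023-04-18 02:46 EZL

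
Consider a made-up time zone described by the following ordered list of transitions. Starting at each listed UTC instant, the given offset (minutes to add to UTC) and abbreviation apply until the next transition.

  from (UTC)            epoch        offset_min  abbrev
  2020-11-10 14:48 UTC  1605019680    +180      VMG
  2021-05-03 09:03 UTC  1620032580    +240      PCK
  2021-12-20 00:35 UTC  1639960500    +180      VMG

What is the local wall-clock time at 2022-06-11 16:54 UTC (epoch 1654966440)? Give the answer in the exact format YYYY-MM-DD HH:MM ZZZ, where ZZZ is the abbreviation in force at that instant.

Query: 2022-06-11 16:54 UTC
Rule 3/3 (VMG, +03:00): 2021-12-20 00:35 UTC ≤ query < +∞
16·60 + 54 + 180 = 1194 min
1194 = 0·1440 + 1194; 1194 = 19·60 + 54 → 19:54, same day
→ 2022-06-11 19:54 VMG

2022-06-11 19:54 VMG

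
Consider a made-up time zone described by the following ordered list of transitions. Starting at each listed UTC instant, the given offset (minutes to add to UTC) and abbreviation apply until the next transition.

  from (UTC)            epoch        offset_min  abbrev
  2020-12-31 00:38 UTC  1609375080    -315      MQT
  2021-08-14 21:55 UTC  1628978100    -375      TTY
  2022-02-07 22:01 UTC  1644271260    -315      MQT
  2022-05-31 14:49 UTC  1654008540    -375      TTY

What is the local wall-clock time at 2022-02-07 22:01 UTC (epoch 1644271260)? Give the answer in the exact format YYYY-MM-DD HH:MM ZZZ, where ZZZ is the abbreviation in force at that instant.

Query: 2022-02-07 22:01 UTC
Rule 3/4 (MQT, -05:15): 2022-02-07 22:01 UTC ≤ query < 2022-05-31 14:49 UTC
22·60 + 1 - 315 = 1006 min
1006 = 0·1440 + 1006; 1006 = 16·60 + 46 → 16:46, same day
→ 2022-02-07 16:46 MQT

2022-02-07 16:46 MQT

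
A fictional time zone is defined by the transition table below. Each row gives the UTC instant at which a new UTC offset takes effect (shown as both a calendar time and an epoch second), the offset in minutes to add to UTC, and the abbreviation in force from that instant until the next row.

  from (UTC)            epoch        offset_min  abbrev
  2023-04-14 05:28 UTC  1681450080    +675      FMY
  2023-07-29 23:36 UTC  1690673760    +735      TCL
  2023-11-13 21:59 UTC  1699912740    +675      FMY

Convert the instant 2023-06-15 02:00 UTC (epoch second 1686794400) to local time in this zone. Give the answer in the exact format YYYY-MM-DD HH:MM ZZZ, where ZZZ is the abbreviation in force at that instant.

Query: 2023-06-15 02:00 UTC
Rule 1/3 (FMY, +11:15): 2023-04-14 05:28 UTC ≤ query < 2023-07-29 23:36 UTC
2·60 + 0 + 675 = 795 min
795 = 0·1440 + 795; 795 = 13·60 + 15 → 13:15, same day
→ 2023-06-15 13:15 FMY

2023-06-15 13:15 FMY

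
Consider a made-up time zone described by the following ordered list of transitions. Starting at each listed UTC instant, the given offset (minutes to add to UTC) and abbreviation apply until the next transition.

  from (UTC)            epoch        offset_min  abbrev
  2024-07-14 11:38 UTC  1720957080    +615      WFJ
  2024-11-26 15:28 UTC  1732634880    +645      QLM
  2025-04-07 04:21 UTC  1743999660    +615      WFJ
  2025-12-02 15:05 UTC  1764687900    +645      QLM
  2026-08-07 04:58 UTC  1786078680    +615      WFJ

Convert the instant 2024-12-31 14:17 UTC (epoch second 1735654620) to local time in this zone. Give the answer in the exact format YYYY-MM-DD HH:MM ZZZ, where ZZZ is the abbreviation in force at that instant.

Query: 2024-12-31 14:17 UTC
Rule 2/5 (QLM, +10:45): 2024-11-26 15:28 UTC ≤ query < 2025-04-07 04:21 UTC
14·60 + 17 + 645 = 1502 min
1502 = 1·1440 + 62; 62 = 1·60 + 2 → 01:02, 2024-12-31 + 1 day = 2025-01-01
→ 2025-01-01 01:02 QLM

2025-01-01 01:02 QLM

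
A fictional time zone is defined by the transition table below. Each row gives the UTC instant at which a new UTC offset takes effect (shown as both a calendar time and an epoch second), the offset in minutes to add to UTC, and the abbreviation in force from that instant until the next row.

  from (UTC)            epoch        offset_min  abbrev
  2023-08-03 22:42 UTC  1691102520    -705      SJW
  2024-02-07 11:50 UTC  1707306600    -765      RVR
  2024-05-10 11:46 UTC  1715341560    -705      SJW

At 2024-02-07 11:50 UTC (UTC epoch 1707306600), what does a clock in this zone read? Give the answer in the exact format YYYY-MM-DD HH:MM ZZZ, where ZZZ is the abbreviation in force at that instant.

2024-02-06 23:05 RVR

Query: 2024-02-07 11:50 UTC
Rule 2/3 (RVR, -12:45): 2024-02-07 11:50 UTC ≤ query < 2024-05-10 11:46 UTC
11·60 + 50 - 765 = -55 min
-55 = -1·1440 + 1385; 1385 = 23·60 + 5 → 23:05, 2024-02-07 - 1 day = 2024-02-06
→ 2024-02-06 23:05 RVR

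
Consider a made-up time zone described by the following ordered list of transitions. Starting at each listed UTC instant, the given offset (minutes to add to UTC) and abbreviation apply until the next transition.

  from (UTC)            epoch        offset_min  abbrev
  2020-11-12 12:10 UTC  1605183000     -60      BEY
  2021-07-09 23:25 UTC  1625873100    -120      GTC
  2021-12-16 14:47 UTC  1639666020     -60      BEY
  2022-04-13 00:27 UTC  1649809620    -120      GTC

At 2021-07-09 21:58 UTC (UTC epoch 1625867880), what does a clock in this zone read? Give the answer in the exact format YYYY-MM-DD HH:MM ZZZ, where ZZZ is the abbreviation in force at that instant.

Query: 2021-07-09 21:58 UTC
Rule 1/4 (BEY, -01:00): 2020-11-12 12:10 UTC ≤ query < 2021-07-09 23:25 UTC
21·60 + 58 - 60 = 1258 min
1258 = 0·1440 + 1258; 1258 = 20·60 + 58 → 20:58, same day
→ 2021-07-09 20:58 BEY

2021-07-09 20:58 BEY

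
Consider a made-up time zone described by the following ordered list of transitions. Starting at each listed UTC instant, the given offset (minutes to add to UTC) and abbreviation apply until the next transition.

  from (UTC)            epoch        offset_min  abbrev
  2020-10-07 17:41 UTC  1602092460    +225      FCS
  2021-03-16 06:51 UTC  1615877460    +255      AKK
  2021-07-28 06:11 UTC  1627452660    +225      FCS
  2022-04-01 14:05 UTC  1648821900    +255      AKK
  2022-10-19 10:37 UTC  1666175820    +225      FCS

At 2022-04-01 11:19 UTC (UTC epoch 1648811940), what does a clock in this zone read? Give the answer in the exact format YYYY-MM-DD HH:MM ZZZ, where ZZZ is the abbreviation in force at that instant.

2022-04-01 15:04 FCS

Query: 2022-04-01 11:19 UTC
Rule 3/5 (FCS, +03:45): 2021-07-28 06:11 UTC ≤ query < 2022-04-01 14:05 UTC
11·60 + 19 + 225 = 904 min
904 = 0·1440 + 904; 904 = 15·60 + 4 → 15:04, same day
→ 2022-04-01 15:04 FCS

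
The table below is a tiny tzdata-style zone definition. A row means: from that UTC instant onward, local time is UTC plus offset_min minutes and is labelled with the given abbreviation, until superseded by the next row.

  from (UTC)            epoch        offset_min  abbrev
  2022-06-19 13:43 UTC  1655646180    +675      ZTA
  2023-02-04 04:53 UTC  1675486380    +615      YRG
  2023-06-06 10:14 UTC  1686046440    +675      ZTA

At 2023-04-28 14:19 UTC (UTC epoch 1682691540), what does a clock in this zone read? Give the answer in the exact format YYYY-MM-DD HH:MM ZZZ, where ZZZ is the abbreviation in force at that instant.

Query: 2023-04-28 14:19 UTC
Rule 2/3 (YRG, +10:15): 2023-02-04 04:53 UTC ≤ query < 2023-06-06 10:14 UTC
14·60 + 19 + 615 = 1474 min
1474 = 1·1440 + 34; 34 = 0·60 + 34 → 00:34, 2023-04-28 + 1 day = 2023-04-29
→ 2023-04-29 00:34 YRG

2023-04-29 00:34 YRG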